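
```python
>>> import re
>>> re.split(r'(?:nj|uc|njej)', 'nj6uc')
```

['', '6', '']

Matches to split on: at [0:2] → 'nj'; at [3:5] → 'uc'.
`split` removes every match and returns the 3 fragments in between.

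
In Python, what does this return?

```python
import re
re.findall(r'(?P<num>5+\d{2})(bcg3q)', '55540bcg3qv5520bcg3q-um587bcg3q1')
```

[('55540', 'bcg3q'), ('5520', 'bcg3q'), ('587', 'bcg3q')]

This matches one or more of the literal '5', then exactly 2 of a digit (captured as 'num'); then the literal 'bc', then the literal 'g3q' (captured).
Walking the string: at [0:10] match '55540bcg3q', groups = ('55540', 'bcg3q'); at [11:20] match '5520bcg3q', groups = ('5520', 'bcg3q'); at [23:31] match '587bcg3q', groups = ('587', 'bcg3q').
With 2 capturing groups, `findall` returns a 2-tuple per match.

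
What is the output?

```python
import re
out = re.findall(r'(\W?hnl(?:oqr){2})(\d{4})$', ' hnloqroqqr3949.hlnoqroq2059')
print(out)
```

[]

This matches optionally a non-word character, then the literal 'hnl', then the literal 'oqr' repeated 2 times (captured); then exactly 4 of a digit (captured); then anchored at the end.
2 groups means each result is a tuple of 2 captured strings — 0 here.
Nothing in the string satisfies the pattern, so the list is empty.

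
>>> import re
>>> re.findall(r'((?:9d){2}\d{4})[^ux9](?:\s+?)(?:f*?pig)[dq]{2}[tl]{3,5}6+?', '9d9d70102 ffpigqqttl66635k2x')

['9d9d7010']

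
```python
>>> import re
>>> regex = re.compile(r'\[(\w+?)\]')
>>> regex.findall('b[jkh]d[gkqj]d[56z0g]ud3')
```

Walking the string: at [1:6] match '[jkh]', group 1 = 'jkh'; at [7:13] match '[gkqj]', group 1 = 'gkqj'; at [14:21] match '[56z0g]', group 1 = '56z0g'.
Because there's exactly one group, `findall` drops the full match and keeps group 1 from each hit.

['jkh', 'gkqj', '56z0g']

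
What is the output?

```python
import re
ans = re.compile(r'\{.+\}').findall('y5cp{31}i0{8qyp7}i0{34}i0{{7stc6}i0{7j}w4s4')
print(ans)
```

['{31}i0{8qyp7}i0{34}i0{{7stc6}i0{7j}']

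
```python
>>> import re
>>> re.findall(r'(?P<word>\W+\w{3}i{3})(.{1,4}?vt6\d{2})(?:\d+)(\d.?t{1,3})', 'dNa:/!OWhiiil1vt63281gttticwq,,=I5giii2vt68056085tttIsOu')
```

This matches one or more of a non-word character, then exactly 3 of a word character, then exactly 3 of a literal 'i' (captured as 'word'); then 1 to 4 of any character (lazy), then the literal 'vt6', then exactly 2 of a digit (captured); then one or more of a digit (non-capturing group); then a digit, then optionally any character, then 1 to 3 of a literal 't' (captured).
`findall` packs the 3 group values into a tuple for every match.

[(':/!OWhiii', 'l1vt632', '1gttt'), (',,=I5giii', '2vt680', '5ttt')]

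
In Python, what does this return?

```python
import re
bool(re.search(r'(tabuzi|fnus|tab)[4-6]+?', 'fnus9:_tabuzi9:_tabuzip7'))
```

False

`search` walks the string left to right and returns the first match it finds.
Here nothing in the string fits, so the call returns None, and `bool(None)` is False.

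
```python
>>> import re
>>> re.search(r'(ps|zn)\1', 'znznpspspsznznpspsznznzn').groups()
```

('zn',)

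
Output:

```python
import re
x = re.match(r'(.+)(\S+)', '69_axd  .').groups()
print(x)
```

('69_axd  ', '.')

The match spans [0:9] → '69_axd  .'.
Captured: group 1 = '69_axd  ', group 2 = '.'.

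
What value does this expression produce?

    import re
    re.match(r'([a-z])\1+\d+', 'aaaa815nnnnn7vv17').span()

(0, 7)

`match` is anchored at position 0; if the pattern doesn't fit there, it returns None.
The match spans [0:7] → 'aaaa815'.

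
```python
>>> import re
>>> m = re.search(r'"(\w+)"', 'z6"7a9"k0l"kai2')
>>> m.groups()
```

The match spans [2:7] → '"7a9"'.
Captured: group 1 = '7a9'.

('7a9',)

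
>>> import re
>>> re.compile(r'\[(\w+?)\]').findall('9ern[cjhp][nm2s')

Walking the string: at [4:10] match '[cjhp]', group 1 = 'cjhp'.
`findall` collects group 1 from the one match (1 total).

['cjhp']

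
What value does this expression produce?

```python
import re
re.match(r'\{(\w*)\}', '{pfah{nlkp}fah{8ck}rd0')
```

None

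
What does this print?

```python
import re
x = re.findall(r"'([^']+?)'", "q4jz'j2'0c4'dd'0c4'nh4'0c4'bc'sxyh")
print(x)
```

['j2', 'dd', 'nh4', 'bc']

Walking the string: at [4:8] match "'j2'", group 1 = 'j2'; at [11:15] match "'dd'", group 1 = 'dd'; at [18:23] match "'nh4'", group 1 = 'nh4'; at [26:30] match "'bc'", group 1 = 'bc'.
Because there's exactly one group, `findall` drops the full match and keeps group 1 from each hit.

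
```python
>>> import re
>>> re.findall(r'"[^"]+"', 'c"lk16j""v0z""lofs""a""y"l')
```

['"lk16j"', '"v0z"', '"lofs"', '"a"', '"y"']

Scanning left to right: at [1:8] → '"lk16j"'; at [8:13] → '"v0z"'; at [13:19] → '"lofs"'; at [19:22] → '"a"'; at [22:25] → '"y"'.
No capturing groups, so `findall` returns the 5 full match strings.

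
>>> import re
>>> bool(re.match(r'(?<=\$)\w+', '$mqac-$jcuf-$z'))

The positive lookaround only admits positions where the adjacent text matches; those characters stay outside the span.
With `match`, the pattern is implicitly anchored at the beginning.
Here position 0 doesn't satisfy it, so the call returns None, and `bool(None)` is False.

False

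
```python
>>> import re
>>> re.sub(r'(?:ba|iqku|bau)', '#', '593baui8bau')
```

Alternation tries branches left to right and keeps the first one that lets the overall match succeed at that position.
Matches: at [3:5] → 'ba'; at [8:10] → 'ba'.
`sub` substitutes '#' at each match site.

'593#ui8#u'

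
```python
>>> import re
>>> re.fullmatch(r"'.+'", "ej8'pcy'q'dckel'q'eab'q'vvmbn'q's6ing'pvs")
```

None

`re.fullmatch` is like wrapping the pattern in `^…$` (in single-line mode).
Here there's no way to consume every character, so the call returns None.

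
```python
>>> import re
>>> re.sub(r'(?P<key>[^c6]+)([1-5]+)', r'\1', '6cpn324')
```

'6cpn32'

This matches one or more of any character except [c6] (captured as 'key'); then one or more of a character in [1-5] (captured).
Matches: at [2:7] → 'pn324'.
The replacement refers to a captured group, so each match is rewritten using its own captured text.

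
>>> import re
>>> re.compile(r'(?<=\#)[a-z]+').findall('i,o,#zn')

['zn']

The `(?=…)`/`(?<=…)` assertion just peeks at neighbouring text; it doesn't advance the match position.
No capturing groups, so `findall` returns the 1 full match string.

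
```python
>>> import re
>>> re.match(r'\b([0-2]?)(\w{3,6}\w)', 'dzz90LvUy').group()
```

This matches a word boundary (`\b`, zero-width); then optionally a character in [0-2] (captured); then 3 to 6 of a word character, then a word character (captured).
`match` is anchored at position 0; if the pattern doesn't fit there, it returns None.
The match spans [0:7] → 'dzz90Lv'.
Captured: group 1 = '', group 2 = 'dzz90Lv'.

'dzz90Lv'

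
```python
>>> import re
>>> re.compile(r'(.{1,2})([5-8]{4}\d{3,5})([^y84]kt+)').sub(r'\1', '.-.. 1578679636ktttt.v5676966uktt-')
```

'.-.. 1.v-'

Pattern: 1 to 2 of any character (captured); then exactly 4 of a character in [5-8], then 3 to 5 of a digit (captured); then any character except [y84], then the literal 'k', then one or more of the literal 't' (captured).
Each match is replaced using the text its own group 1 captured.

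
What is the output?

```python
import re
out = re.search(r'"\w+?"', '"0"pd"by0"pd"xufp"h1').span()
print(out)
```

(0, 3)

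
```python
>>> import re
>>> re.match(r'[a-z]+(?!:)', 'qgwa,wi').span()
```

(0, 4)

The negative lookaround is zero-width — it rules out positions where the adjacent text would match, without consuming anything.
With `match`, the pattern is implicitly anchored at the beginning.
The match spans [0:4] → 'qgwa'.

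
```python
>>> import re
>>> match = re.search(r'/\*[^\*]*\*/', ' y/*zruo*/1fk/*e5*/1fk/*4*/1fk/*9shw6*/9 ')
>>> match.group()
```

Unlike `match`, `search` isn't anchored — it looks for the pattern anywhere in the string.
The match spans [2:10] → '/*zruo*/'.

'/*zruo*/'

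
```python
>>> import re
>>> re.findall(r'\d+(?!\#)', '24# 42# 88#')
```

['2', '4', '8']

Because the assertion is negative and zero-width, positions next to the forbidden text are skipped.
Walking the string: at [0:1] → '2'; at [4:5] → '4'; at [8:9] → '8'.
No capturing groups, so `findall` returns the 3 full match strings.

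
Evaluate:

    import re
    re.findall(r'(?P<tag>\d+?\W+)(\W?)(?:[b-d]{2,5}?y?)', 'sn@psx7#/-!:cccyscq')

[('7#/-!:', '')]

Multiple groups make `findall` return tuples — one 2-tuple for the one match.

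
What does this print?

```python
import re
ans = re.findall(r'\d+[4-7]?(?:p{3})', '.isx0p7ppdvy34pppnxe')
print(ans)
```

['34ppp']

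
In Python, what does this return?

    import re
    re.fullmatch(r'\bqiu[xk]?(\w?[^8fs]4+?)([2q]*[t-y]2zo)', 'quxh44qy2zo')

None

This matches a word boundary (`\b`, zero-width); then the literal 'qiu', then optionally one of [xk]; then optionally a word character, then any character except [8fs], then one or more of the literal '4' (lazy) (captured); then zero or more of one of [2q], then a character in [t-y], then the literal '2zo' (captured).
`re.fullmatch` requires the pattern to consume the entire string.
Here the pattern can't cover the whole string, so the call returns None.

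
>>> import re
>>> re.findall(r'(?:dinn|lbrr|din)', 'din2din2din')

Matches: at [0:3] → 'din'; at [4:7] → 'din'; at [8:11] → 'din'.
With no groups in the pattern, `findall` gives back each whole match — 3 here.

['din', 'din', 'din']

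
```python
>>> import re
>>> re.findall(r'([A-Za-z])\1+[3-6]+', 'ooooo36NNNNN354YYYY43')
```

A backreference is literal: `\1` must see the identical characters the first group matched.
Matches: at [0:7] match 'ooooo36', group 1 = 'o'; at [7:15] match 'NNNNN354', group 1 = 'N'; at [15:21] match 'YYYY43', group 1 = 'Y'.
`findall` collects group 1 from each match (3 total).

['o', 'N', 'Y']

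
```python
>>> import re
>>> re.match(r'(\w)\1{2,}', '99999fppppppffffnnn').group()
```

`match` is anchored at position 0; if the pattern doesn't fit there, it returns None.
The match spans [0:5] → '99999'.

'99999'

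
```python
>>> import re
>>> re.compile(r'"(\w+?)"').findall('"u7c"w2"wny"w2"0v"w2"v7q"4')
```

['u7c', 'wny', '0v', 'v7q']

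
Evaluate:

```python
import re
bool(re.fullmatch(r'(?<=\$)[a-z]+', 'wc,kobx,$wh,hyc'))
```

False

The `(?=…)`/`(?<=…)` assertion just peeks at neighbouring text; it doesn't advance the match position.
For `fullmatch`, every character of the input must be accounted for by the pattern.
Here the string isn't matched end-to-end, so the call returns None, and `bool(None)` is False.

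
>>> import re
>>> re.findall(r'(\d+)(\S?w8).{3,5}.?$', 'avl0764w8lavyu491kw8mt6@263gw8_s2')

This matches one or more of a digit (captured); then optionally a non-whitespace character, then the literal 'w8' (captured); then 3 to 5 of any character, then optionally any character; then anchored at the end.
Walking the string: at [24:33] match '263gw8_s2', groups = ('263', 'gw8').
Multiple groups make `findall` return tuples — one 2-tuple for the one match.

[('263', 'gw8')]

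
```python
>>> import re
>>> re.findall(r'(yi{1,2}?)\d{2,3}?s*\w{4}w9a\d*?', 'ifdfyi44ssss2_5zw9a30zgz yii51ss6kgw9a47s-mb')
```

['yi', 'yii']

Pattern: the literal 'y', then 1 to 2 of the literal 'i' (lazy) (captured); then 2 to 3 of a digit (lazy), then zero or more of the literal 's'; then exactly 4 of a word character, then the literal 'w9a', then zero or more of a digit (lazy).
Walking the string: at [4:19] match 'yi44ssss2_5zw9a', group 1 = 'yi'; at [25:38] match 'yii51ss6kgw9a', group 1 = 'yii'.
With a single group, `findall` returns only what that group captured — 2 items.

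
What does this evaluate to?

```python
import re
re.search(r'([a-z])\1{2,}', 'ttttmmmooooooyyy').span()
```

(0, 4)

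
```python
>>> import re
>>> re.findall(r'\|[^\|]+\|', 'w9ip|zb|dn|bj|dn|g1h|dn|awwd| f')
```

Matches: at [4:8] → '|zb|'; at [10:14] → '|bj|'; at [16:21] → '|g1h|'; at [23:29] → '|awwd|'.
`findall` yields the raw match text (4 of them) because the pattern has no groups.

['|zb|', '|bj|', '|g1h|', '|awwd|']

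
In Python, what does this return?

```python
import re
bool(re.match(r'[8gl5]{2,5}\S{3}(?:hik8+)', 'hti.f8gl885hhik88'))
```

False

`re.match` won't scan ahead — the pattern has to work from the very first character.
Here the string doesn't start with a match, so the call returns None, and `bool(None)` is False.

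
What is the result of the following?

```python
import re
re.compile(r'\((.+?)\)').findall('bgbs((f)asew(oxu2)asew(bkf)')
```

Walking the string: at [4:8] match '((f)', group 1 = '(f'; at [12:18] match '(oxu2)', group 1 = 'oxu2'; at [22:27] match '(bkf)', group 1 = 'bkf'.
One capturing group, so `findall` returns just the captured substring from each match — 3 in all.

['(f', 'oxu2', 'bkf']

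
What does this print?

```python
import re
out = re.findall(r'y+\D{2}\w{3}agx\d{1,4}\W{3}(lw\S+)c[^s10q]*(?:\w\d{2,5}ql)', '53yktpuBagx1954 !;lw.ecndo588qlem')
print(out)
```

Pattern: one or more of the literal 'y', then exactly 2 of a non-digit, then exactly 3 of a word character; then the literal 'agx', then 1 to 4 of a digit, then exactly 3 of a non-word character; then the literal 'lw', then one or more of a non-whitespace character (captured); then a literal 'c', then zero or more of any character except [s10q]; then a word character, then 2 to 5 of a digit, then the literal 'ql' (non-capturing group).
One capturing group, so `findall` returns just the captured substring from the one match — 1 in all.

['lw.e']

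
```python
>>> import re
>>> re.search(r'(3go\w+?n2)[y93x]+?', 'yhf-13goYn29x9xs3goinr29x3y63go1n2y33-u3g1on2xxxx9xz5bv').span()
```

(5, 12)

This matches the literal '3go', then one or more of a word character (lazy), then the literal 'n2' (captured); then one or more of one of [y93x] (lazy).
`re.search` tries every starting position until one works.
The match spans [5:12] → '3goYn29'.
Captured: group 1 = '3goYn2'.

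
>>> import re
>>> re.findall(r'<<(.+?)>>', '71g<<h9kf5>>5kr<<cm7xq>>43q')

['h9kf5', 'cm7xq']

Matches: at [3:12] match '<<h9kf5>>', group 1 = 'h9kf5'; at [15:24] match '<<cm7xq>>', group 1 = 'cm7xq'.
`findall` collects group 1 from each match (2 total).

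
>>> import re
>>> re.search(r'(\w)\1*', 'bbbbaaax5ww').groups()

('b',)

The match spans [0:4] → 'bbbb'.
Captured: group 1 = 'b'.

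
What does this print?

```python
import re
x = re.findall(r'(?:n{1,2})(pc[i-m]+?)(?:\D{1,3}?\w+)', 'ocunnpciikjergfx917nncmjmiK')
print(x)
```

['pci']

This matches 1 to 2 of a literal 'n' (non-capturing group); then the literal 'pc', then one or more of a character in [i-m] (lazy) (captured); then 1 to 3 of a non-digit (lazy), then one or more of a word character (non-capturing group).
Matches: at [3:27] match 'nnpciikjergfx917nncmjmiK', group 1 = 'pci'.
`findall` collects group 1 from the one match (1 total).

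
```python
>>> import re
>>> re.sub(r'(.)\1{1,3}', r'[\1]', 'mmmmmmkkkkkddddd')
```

After group 1 captures some text, `\1` only succeeds where that same text appears again.
Matches: at [0:4] → 'mmmm'; at [4:6] → 'mm'; at [6:10] → 'kkkk'; at [11:15] → 'dddd'.
`\1` in the replacement pulls in group 1's text for each match.

'[m][m][k]k[d]d'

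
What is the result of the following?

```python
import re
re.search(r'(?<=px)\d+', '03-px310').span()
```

(5, 8)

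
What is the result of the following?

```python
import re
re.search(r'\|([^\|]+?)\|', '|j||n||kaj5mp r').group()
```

`re.search` tries every starting position until one works.
The match spans [0:3] → '|j|'.
Captured: group 1 = 'j'.

'|j|'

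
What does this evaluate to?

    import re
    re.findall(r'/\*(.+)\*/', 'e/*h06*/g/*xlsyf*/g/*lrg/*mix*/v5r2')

['h06*/g/*xlsyf*/g/*lrg/*mix']

With a single group, `findall` returns only what that group captured — 1 item.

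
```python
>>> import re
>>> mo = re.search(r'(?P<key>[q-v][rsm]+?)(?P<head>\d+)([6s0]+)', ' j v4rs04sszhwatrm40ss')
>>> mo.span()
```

Pattern: a character in [q-v], then one or more of one of [rsm] (lazy) (captured as 'key'); then one or more of a digit (captured as 'head'); then one or more of one of [6s0] (captured).
`search` walks the string left to right and returns the first match it finds.
The match spans [5:11] → 'rs04ss'.
Captured: group 1 = 'rs', group 2 = '04', group 3 = 'ss'.

(5, 11)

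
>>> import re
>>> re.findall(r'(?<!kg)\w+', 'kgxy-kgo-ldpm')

['kgxy', 'kgo', 'ldpm']

The negative lookaround is zero-width — it rules out positions where the adjacent text would match, without consuming anything.
Walking the string: at [0:4] → 'kgxy'; at [5:8] → 'kgo'; at [9:13] → 'ldpm'.
With no groups in the pattern, `findall` gives back each whole match — 3 here.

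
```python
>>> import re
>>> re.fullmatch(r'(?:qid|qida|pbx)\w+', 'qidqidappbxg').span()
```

(0, 12)

`fullmatch` succeeds only if the pattern covers the string from start to end.
The match spans [0:12] → 'qidqidappbxg'.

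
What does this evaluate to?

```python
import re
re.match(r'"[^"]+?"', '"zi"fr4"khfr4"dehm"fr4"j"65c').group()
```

`match` is anchored at position 0; if the pattern doesn't fit there, it returns None.
The match spans [0:4] → '"zi"'.

'"zi"'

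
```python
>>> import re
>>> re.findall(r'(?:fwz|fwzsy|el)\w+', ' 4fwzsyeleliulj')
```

['fwzsyeleliulj']

No capturing groups, so `findall` returns the 1 full match string.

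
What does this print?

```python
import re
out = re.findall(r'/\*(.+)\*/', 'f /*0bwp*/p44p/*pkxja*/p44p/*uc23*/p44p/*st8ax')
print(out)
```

['0bwp*/p44p/*pkxja*/p44p/*uc23']

Matches: at [2:35] match '/*0bwp*/p44p/*pkxja*/p44p/*uc23*/', group 1 = '0bwp*/p44p/*pkxja*/p44p/*uc23'.
With a single group, `findall` returns only what that group captured — 1 item.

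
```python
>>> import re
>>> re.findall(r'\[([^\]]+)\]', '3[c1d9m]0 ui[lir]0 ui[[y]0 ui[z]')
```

`findall` collects group 1 from each match (4 total).

['c1d9m', 'lir', '[y', 'z']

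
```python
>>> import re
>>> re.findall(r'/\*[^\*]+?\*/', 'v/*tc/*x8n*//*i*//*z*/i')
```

`findall` yields the raw match text (3 of them) because the pattern has no groups.

['/*x8n*/', '/*i*/', '/*z*/']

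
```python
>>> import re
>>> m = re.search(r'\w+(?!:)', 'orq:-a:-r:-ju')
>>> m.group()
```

'or'

The negative lookaround is zero-width — it rules out positions where the adjacent text would match, without consuming anything.
The match spans [0:2] → 'or'.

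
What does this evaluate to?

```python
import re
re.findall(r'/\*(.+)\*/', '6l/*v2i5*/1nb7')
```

['v2i5']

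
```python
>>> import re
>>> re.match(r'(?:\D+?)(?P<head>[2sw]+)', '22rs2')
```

None

The pattern matches one or more of a non-digit (lazy) (non-capturing group); then one or more of one of [2sw] (captured as 'head').
`re.match` only tries the pattern at the start of the string.
Here position 0 doesn't satisfy it, so the call returns None.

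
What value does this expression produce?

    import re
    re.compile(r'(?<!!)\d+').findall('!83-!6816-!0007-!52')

['3', '816', '007', '2']

`(?!…)`/`(?<!…)` only lets a position through if the neighbouring text does NOT match; no characters are consumed.
Scanning left to right: at [2:3] → '3'; at [6:9] → '816'; at [12:15] → '007'; at [18:19] → '2'.
No capturing groups, so `findall` returns the 4 full match strings.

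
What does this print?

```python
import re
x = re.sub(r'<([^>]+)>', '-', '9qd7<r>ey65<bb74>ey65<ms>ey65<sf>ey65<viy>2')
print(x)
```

9qd7-ey65-ey65-ey65-ey65-2

Matches: at [4:7] → '<r>'; at [11:17] → '<bb74>'; at [21:25] → '<ms>'; at [29:33] → '<sf>'; at [37:42] → '<viy>'.
`sub` substitutes '-' at each match site.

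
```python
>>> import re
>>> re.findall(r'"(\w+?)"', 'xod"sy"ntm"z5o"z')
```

['sy', 'z5o']

`findall` collects group 1 from each match (2 total).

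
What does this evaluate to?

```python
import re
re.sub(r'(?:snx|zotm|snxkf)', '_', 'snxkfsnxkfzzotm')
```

The regex engine tests alternatives in the order written; an earlier branch that matches wins even if a later one would match more.
Matches: at [0:3] → 'snx'; at [5:8] → 'snx'; at [11:15] → 'zotm'.
Each match is replaced by '_'.

'_kf_kfz_'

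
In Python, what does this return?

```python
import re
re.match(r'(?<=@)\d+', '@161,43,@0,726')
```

The `(?=…)`/`(?<=…)` assertion just peeks at neighbouring text; it doesn't advance the match position.
`match` is anchored at position 0; if the pattern doesn't fit there, it returns None.
Here position 0 doesn't satisfy it, so the call returns None.

None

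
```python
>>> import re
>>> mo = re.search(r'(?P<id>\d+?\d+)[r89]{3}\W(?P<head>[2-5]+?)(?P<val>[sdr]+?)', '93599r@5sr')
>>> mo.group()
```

The pattern matches one or more of a digit (lazy), then one or more of a digit (captured as 'id'); then exactly 3 of one of [r89], then a non-word character; then one or more of a character in [2-5] (lazy) (captured as 'head'); then one or more of one of [sdr] (lazy) (captured as 'val').
`re.search` scans for the first position where the pattern succeeds.
The match spans [0:9] → '93599r@5s'.
Captured: group 1 = '935', group 2 = '5', group 3 = 's'.

'93599r@5s'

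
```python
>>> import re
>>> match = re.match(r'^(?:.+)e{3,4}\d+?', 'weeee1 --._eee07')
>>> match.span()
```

(0, 15)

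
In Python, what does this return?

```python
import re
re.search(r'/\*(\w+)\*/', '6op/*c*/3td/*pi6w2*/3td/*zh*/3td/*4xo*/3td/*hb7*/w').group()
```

'/*c*/'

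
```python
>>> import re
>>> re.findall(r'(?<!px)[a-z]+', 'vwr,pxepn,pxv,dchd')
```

['vwr', 'pxepn', 'pxv', 'dchd']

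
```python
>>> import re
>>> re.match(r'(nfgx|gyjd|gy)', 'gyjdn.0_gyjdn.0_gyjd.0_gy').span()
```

Alternation isn't longest-match — the leftmost alternative that fits at this position is chosen.
`re.match` only tries the pattern at the start of the string.
The match spans [0:4] → 'gyjd'.
Captured: group 1 = 'gyjd'.

(0, 4)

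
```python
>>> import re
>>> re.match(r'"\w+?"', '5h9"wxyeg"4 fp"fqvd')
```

None

`match` is anchored at position 0; if the pattern doesn't fit there, it returns None.
Here the pattern fails at index 0, so the call returns None.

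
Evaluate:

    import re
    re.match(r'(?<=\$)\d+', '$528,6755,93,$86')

None

With `match`, the pattern is implicitly anchored at the beginning.
Here the pattern fails at index 0, so the call returns None.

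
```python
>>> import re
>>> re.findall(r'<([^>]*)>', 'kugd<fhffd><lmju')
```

['fhffd']

`findall` collects group 1 from the one match (1 total).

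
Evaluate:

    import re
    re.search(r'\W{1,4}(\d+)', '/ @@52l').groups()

The match spans [0:6] → '/ @@52'.
Captured: group 1 = '52'.

('52',)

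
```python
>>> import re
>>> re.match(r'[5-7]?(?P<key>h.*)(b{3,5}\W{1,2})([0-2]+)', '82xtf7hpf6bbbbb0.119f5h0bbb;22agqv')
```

This matches optionally a character in [5-7]; then the literal 'h', then zero or more of any character (captured as 'key'); then 3 to 5 of the literal 'b', then 1 to 2 of a non-word character (captured); then one or more of a character in [0-2] (captured).
`re.match` won't scan ahead — the pattern has to work from the very first character.
Here the pattern fails at index 0, so the call returns None.

None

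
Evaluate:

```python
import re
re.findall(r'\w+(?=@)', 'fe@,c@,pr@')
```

['fe', 'c', 'pr']

The `(?=…)`/`(?<=…)` assertion just peeks at neighbouring text; it doesn't advance the match position.
No capturing groups, so `findall` returns the 3 full match strings.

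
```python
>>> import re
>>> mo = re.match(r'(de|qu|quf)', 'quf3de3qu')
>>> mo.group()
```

'qu'

`re.match` won't scan ahead — the pattern has to work from the very first character.
The match spans [0:2] → 'qu'.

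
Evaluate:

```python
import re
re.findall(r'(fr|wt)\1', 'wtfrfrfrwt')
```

`\1` is not a pattern — it's the concrete string captured by group 1, re-applied verbatim.
`findall` collects group 1 from the one match (1 total).

['fr']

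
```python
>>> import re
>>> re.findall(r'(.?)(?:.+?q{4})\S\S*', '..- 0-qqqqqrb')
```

The pattern matches optionally any character (captured); then one or more of any character (lazy), then exactly 4 of the literal 'q' (non-capturing group); then a non-whitespace character, then zero or more of a non-whitespace character.
Scanning left to right: at [0:13] match '..- 0-qqqqqrb', group 1 = '.'.
One capturing group, so `findall` returns just the captured substring from the one match — 1 in all.

['.']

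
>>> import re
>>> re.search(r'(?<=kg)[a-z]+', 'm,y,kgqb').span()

The positive lookaround only admits positions where the adjacent text matches; those characters stay outside the span.
Unlike `match`, `search` isn't anchored — it looks for the pattern anywhere in the string.
The match spans [6:8] → 'qb'.

(6, 8)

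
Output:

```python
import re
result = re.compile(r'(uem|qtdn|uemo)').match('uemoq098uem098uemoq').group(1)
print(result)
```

Alternation tries branches left to right and keeps the first one that lets the overall match succeed at that position.
`match` is anchored at position 0; if the pattern doesn't fit there, it returns None.
The match spans [0:3] → 'uem'.
Captured: group 1 = 'uem'.

uem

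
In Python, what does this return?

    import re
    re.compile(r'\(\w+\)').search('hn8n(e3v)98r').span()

(4, 9)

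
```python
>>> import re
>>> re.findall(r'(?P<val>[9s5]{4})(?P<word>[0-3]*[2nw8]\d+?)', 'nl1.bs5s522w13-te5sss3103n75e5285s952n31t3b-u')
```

[('s5s5', '22w1'), ('5sss', '3103n7'), ('5s95', '2n3')]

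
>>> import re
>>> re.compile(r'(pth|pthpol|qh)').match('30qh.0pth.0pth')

`re.match` won't scan ahead — the pattern has to work from the very first character.
Here the string doesn't start with a match, so the call returns None.

None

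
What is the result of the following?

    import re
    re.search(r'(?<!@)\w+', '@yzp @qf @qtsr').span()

Because the assertion is negative and zero-width, positions next to the forbidden text are skipped.
`re.search` tries every starting position until one works.
The match spans [2:4] → 'zp'.

(2, 4)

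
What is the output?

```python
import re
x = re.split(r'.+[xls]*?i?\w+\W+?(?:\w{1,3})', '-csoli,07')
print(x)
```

['', '']

Pattern: one or more of any character, then zero or more of one of [xls] (lazy); then optionally a literal 'i', then one or more of a word character, then one or more of a non-word character (lazy); then 1 to 3 of a word character (non-capturing group).
Matches to split on: at [0:9] → '-csoli,07'.
`split` removes every match and returns the 2 fragments in between.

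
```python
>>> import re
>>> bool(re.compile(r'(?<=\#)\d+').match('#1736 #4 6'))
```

Lookahead/lookbehind check context without consuming it, so the matched span excludes the asserted characters.
`re.match` won't scan ahead — the pattern has to work from the very first character.
Here the pattern fails at index 0, so the call returns None, and `bool(None)` is False.

False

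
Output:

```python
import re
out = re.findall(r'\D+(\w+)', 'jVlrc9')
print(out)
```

['9']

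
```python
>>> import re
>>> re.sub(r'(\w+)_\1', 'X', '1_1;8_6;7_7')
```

The backreference `\1` re-matches whatever the first group consumed, character for character.
Every occurrence is swapped for 'X'.

'X;8_6;X'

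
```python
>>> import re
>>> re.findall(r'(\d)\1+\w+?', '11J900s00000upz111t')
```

['1', '0', '0', '1']

`\1` is not a pattern — it's the concrete string captured by group 1, re-applied verbatim.
Scanning left to right: at [0:3] match '11J', group 1 = '1'; at [4:7] match '00s', group 1 = '0'; at [7:13] match '00000u', group 1 = '0'; at [15:19] match '111t', group 1 = '1'.
One capturing group, so `findall` returns just the captured substring from each match — 4 in all.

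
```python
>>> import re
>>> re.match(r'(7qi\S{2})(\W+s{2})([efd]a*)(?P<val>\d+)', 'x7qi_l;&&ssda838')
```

None

This matches the literal '7qi', then exactly 2 of a non-whitespace character (captured); then one or more of a non-word character, then exactly 2 of the literal 's' (captured); then one of [efd], then zero or more of a literal 'a' (captured); then one or more of a digit (captured as 'val').
With `match`, the pattern is implicitly anchored at the beginning.
Here position 0 doesn't satisfy it, so the call returns None.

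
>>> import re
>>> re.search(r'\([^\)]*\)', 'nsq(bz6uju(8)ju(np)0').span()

The match spans [3:13] → '(bz6uju(8)'.

(3, 13)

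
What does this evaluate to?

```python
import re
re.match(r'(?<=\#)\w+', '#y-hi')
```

None

The lookaround is zero-width — it requires the adjacent text to match without consuming it, so the asserted text isn't part of the match.
`re.match` won't scan ahead — the pattern has to work from the very first character.
Here the string doesn't start with a match, so the call returns None.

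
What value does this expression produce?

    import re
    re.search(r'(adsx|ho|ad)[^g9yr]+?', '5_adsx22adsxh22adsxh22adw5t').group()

Alternation isn't longest-match — the leftmost alternative that fits at this position is chosen.
The match spans [2:7] → 'adsx2'.

'adsx2'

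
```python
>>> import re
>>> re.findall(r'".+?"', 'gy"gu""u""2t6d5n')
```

['"gu"', '"u"']

With the lazy modifier that quantifier settles for the fewest repetitions that let the rest of the pattern succeed (the atoms after it are unaffected and can still be greedy).
Walking the string: at [2:6] → '"gu"'; at [6:9] → '"u"'.
Since nothing is captured, `findall` lists the 2 matched substrings directly.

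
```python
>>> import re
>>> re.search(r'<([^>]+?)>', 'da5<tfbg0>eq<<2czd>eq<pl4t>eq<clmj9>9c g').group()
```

'<tfbg0>'

Unlike `match`, `search` isn't anchored — it looks for the pattern anywhere in the string.
The match spans [3:10] → '<tfbg0>'.
Captured: group 1 = 'tfbg0'.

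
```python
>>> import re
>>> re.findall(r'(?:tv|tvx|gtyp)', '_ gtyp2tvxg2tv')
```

['gtyp', 'tv', 'tv']

Alternation tries branches left to right and keeps the first one that lets the overall match succeed at that position.
Matches: at [2:6] → 'gtyp'; at [7:9] → 'tv'; at [12:14] → 'tv'.
No capturing groups, so `findall` returns the 3 full match strings.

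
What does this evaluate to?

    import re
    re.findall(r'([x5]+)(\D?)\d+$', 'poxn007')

With 2 capturing groups, `findall` returns a 2-tuple per match.

[('x', 'n')]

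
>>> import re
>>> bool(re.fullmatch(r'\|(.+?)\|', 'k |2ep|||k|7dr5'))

`fullmatch` succeeds only if the pattern covers the string from start to end.
Here there's no way to consume every character, so the call returns None, and `bool(None)` is False.

False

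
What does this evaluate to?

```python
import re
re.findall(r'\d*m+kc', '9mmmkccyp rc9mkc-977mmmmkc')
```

Since nothing is captured, `findall` lists the 3 matched substrings directly.

['9mmmkc', '9mkc', '977mmmmkc']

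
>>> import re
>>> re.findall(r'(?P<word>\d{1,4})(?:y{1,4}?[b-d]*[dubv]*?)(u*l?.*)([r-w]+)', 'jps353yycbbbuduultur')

The `?` after the quantifier makes it lazy — it takes as little as possible before letting the rest of the pattern try.
Multiple groups make `findall` return tuples — one 3-tuple for the one match.

[('353', 'ycbbbuduultu', 'r')]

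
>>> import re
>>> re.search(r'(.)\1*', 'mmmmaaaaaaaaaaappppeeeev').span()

`\1` has to match the exact text group 1 already captured.
Unlike `match`, `search` isn't anchored — it looks for the pattern anywhere in the string.
The match spans [0:4] → 'mmmm'.
Captured: group 1 = 'm'.

(0, 4)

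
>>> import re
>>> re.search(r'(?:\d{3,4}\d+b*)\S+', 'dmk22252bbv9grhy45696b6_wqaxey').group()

Pattern: 3 to 4 of a digit, then one or more of a digit, then zero or more of the literal 'b' (non-capturing group); then one or more of a non-whitespace character.
`search` walks the string left to right and returns the first match it finds.
The match spans [3:30] → '22252bbv9grhy45696b6_wqaxey'.

'22252bbv9grhy45696b6_wqaxey'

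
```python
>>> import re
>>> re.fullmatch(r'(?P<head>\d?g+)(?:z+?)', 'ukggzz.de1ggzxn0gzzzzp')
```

None

`re.fullmatch` is like wrapping the pattern in `^…$` (in single-line mode).
Here there's no way to consume every character, so the call returns None.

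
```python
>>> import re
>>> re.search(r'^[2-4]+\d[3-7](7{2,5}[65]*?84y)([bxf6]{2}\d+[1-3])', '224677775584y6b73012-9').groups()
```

('7775584y', '6b73012')

This matches anchored at the start of the string; then one or more of a character in [2-4], then a digit, then a character in [3-7]; then 2 to 5 of a literal '7', then zero or more of one of [65] (lazy), then the literal '84y' (captured); then exactly 2 of one of [bxf6], then one or more of a digit, then a character in [1-3] (captured).
Unlike `match`, `search` isn't anchored — it looks for the pattern anywhere in the string.
The match spans [0:20] → '224677775584y6b73012'.
Captured: group 1 = '7775584y', group 2 = '6b73012'.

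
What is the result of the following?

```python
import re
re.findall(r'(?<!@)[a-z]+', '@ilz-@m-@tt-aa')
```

The negative lookaround is zero-width — it rules out positions where the adjacent text would match, without consuming anything.
No capturing groups, so `findall` returns the 3 full match strings.

['lz', 't', 'aa']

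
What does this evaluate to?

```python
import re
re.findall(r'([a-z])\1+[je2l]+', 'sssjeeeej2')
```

['s']

A backreference is literal: `\1` must see the identical characters the first group matched.
`findall` collects group 1 from the one match (1 total).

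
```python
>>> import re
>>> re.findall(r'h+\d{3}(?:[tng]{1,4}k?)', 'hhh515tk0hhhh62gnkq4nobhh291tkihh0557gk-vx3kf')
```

['hhh515tk', 'hh291tk']

Pattern: one or more of a literal 'h', then exactly 3 of a digit; then 1 to 4 of one of [tng], then optionally the literal 'k' (non-capturing group).
`findall` yields the raw match text (2 of them) because the pattern has no groups.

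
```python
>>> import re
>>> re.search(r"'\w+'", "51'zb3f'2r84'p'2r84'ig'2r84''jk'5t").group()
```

"'zb3f'"

`re.search` tries every starting position until one works.
The match spans [2:8] → "'zb3f'".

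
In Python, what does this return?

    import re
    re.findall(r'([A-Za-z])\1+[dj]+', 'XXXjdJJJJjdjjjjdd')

['X', 'J']

After group 1 captures some text, `\1` only succeeds where that same text appears again.
Scanning left to right: at [0:5] match 'XXXjd', group 1 = 'X'; at [5:17] match 'JJJJjdjjjjdd', group 1 = 'J'.
Because there's exactly one group, `findall` drops the full match and keeps group 1 from each hit.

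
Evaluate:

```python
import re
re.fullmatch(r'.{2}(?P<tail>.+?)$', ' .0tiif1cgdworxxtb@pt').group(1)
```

The match spans [0:21] → ' .0tiif1cgdworxxtb@pt'.
Captured: group 1 = '0tiif1cgdworxxtb@pt'.

'0tiif1cgdworxxtb@pt'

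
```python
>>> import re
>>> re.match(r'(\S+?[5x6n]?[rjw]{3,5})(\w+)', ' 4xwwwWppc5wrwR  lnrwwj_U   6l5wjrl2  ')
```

None

The pattern matches one or more of a non-whitespace character (lazy), then optionally one of [5x6n], then 3 to 5 of one of [rjw] (captured); then one or more of a word character (captured).
`re.match` only tries the pattern at the start of the string.
Here the string doesn't start with a match, so the call returns None.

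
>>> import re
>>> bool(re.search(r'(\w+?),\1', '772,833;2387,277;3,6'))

False

After group 1 captures some text, `\1` only succeeds where that same text appears again.
Here no position works, so the call returns None, and `bool(None)` is False.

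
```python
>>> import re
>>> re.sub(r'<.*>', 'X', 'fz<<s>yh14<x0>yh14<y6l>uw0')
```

'fzXuw0'

Matches: at [2:23] → '<<s>yh14<x0>yh14<y6l>'.
Every occurrence is swapped for 'X'.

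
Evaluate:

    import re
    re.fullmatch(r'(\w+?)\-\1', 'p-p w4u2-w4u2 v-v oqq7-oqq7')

None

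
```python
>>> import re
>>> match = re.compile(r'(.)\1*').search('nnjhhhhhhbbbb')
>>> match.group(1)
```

The match spans [0:2] → 'nn'.
Captured: group 1 = 'n'.

'n'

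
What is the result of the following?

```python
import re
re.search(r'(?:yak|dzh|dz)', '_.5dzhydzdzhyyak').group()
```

Alternation tries branches left to right and keeps the first one that lets the overall match succeed at that position.
The match spans [3:6] → 'dzh'.

'dzh'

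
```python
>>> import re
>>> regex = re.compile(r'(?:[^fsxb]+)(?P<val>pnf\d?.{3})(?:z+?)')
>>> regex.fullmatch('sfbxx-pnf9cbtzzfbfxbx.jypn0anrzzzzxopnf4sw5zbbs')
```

None

This matches one or more of any character except [fsxb] (non-capturing group); then the literal 'pnf', then optionally a digit, then exactly 3 of any character (captured as 'val'); then one or more of a literal 'z' (lazy) (non-capturing group).
`re.fullmatch` is like wrapping the pattern in `^…$` (in single-line mode).
Here there's no way to consume every character, so the call returns None.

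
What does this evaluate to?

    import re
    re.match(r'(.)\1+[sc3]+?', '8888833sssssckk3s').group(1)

'8'

`\1` is not a pattern — it's the concrete string captured by group 1, re-applied verbatim.
`re.match` won't scan ahead — the pattern has to work from the very first character.
The match spans [0:6] → '888883'.
Captured: group 1 = '8'.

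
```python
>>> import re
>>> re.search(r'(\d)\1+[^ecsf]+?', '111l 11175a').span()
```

(0, 4)

`\1` is not a pattern — it's the concrete string captured by group 1, re-applied verbatim.
The match spans [0:4] → '111l'.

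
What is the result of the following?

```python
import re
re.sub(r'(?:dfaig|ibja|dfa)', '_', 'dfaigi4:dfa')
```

'_i4:_'

`|` is ordered: at each position the engine commits to the first alternative that works.
Matches: at [0:5] → 'dfaig'; at [8:11] → 'dfa'.
Each match is replaced by '_'.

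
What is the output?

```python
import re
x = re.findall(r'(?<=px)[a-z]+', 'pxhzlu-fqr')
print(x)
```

['hzlu']

The lookaround is zero-width — it requires the adjacent text to match without consuming it, so the asserted text isn't part of the match.
Since nothing is captured, `findall` lists the 1 matched substring directly.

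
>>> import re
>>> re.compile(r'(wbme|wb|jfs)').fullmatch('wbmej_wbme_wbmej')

None

`re.fullmatch` requires the pattern to consume the entire string.
Here there's no way to consume every character, so the call returns None.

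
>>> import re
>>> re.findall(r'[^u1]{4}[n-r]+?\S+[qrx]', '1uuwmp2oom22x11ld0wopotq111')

The pattern matches exactly 4 of any character except [u1], then one or more of a character in [n-r] (lazy); then one or more of a non-whitespace character, then one of [qrx].
Walking the string: at [3:24] → 'wmp2oom22x11ld0wopotq'.
No capturing groups, so `findall` returns the 1 full match string.

['wmp2oom22x11ld0wopotq']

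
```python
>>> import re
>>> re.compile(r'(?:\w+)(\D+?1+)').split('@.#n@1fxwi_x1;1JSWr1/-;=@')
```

['@.#', '@1', '', ';1', '', 'r1', '/-;=@']

The group in the pattern means `split` returns the separators' captures alongside the pieces.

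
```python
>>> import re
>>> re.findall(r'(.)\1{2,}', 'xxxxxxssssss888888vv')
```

['x', 's', '8']

After group 1 captures some text, `\1` only succeeds where that same text appears again.
Because there's exactly one group, `findall` drops the full match and keeps group 1 from each hit.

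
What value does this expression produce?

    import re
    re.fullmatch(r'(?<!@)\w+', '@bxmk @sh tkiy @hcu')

`re.fullmatch` is like wrapping the pattern in `^…$` (in single-line mode).
Here there's no way to consume every character, so the call returns None.

None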